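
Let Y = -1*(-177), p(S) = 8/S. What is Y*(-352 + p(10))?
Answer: -310812/5 ≈ -62162.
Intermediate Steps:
Y = 177
Y*(-352 + p(10)) = 177*(-352 + 8/10) = 177*(-352 + 8*(⅒)) = 177*(-352 + ⅘) = 177*(-1756/5) = -310812/5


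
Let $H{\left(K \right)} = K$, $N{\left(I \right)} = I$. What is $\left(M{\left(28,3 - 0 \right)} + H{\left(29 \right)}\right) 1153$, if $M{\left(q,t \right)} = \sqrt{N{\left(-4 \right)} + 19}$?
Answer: $33437 + 1153 \sqrt{15} \approx 37903.0$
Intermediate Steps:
$M{\left(q,t \right)} = \sqrt{15}$ ($M{\left(q,t \right)} = \sqrt{-4 + 19} = \sqrt{15}$)
$\left(M{\left(28,3 - 0 \right)} + H{\left(29 \right)}\right) 1153 = \left(\sqrt{15} + 29\right) 1153 = \left(29 + \sqrt{15}\right) 1153 = 33437 + 1153 \sqrt{15}$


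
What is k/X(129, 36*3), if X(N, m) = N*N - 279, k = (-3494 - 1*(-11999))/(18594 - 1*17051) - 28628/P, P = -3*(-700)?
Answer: -3289063/6627223575 ≈ -0.00049630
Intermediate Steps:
P = 2100
k = -6578126/810075 (k = (-3494 - 1*(-11999))/(18594 - 1*17051) - 28628/2100 = (-3494 + 11999)/(18594 - 17051) - 28628*1/2100 = 8505/1543 - 7157/525 = -6578126/810075 ≈ -8.1204)
X(N, m) = -279 + N**2 (X(N, m) = N**2 - 279 = -279 + N**2)
k/X(129, 36*3) = -6578126/(810075*(-279 + 129**2)) = -6578126/(810075*(-279 + 16641)) = -6578126/810075/16362 = -6578126/810075*1/16362 = -3289063/6627223575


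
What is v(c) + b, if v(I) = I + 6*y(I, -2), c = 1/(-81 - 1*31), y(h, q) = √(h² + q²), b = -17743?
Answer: -1987217/112 + 3*√50177/56 ≈ -17731.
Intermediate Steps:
c = -1/112 (c = 1/(-81 - 31) = 1/(-112) = -1/112 ≈ -0.0089286)
v(I) = I + 6*√(4 + I²) (v(I) = I + 6*√(I² + (-2)²) = I + 6*√(I² + 4) = I + 6*√(4 + I²))
v(c) + b = (-1/112 + 6*√(4 + (-1/112)²)) - 17743 = (-1/112 + 6*√(4 + 1/12544)) - 17743 = (-1/112 + 6*√(50177/12544)) - 17743 = (-1/112 + 6*(√50177/112)) - 17743 = (-1/112 + 3*√50177/56) - 17743 = -1987217/112 + 3*√50177/56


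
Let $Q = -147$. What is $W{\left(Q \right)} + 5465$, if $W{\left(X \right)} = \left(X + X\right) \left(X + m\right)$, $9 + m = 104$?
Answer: $20753$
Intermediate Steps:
$m = 95$ ($m = -9 + 104 = 95$)
$W{\left(X \right)} = 2 X \left(95 + X\right)$ ($W{\left(X \right)} = \left(X + X\right) \left(X + 95\right) = 2 X \left(95 + X\right)$)
$W{\left(Q \right)} + 5465 = 2 \left(-147\right) \left(95 - 147\right) + 5465 = 2 \left(-147\right) \left(-52\right) + 5465 = 15288 + 5465 = 20753$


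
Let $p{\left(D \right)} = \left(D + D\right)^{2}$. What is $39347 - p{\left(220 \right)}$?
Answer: $-154253$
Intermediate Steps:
$p{\left(D \right)} = 4 D^{2}$ ($p{\left(D \right)} = \left(2 D\right)^{2} = 4 D^{2}$)
$39347 - p{\left(220 \right)} = 39347 - 4 \cdot 220^{2} = 39347 - 4 \cdot 48400 = 39347 - 193600 = -154253$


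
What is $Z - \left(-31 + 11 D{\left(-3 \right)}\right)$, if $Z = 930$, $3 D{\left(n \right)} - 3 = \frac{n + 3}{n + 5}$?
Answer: $950$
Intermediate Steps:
$D{\left(n \right)} = 1 + \frac{3 + n}{3 \left(5 + n\right)}$ ($D{\left(n \right)} = 1 + \frac{\left(n + 3\right) \frac{1}{n + 5}}{3} = 1 + \frac{\left(3 + n\right) \frac{1}{5 + n}}{3} = 1 + \frac{\frac{1}{5 + n} \left(3 + n\right)}{3} = 1 + \frac{3 + n}{3 \left(5 + n\right)}$)
$Z - \left(-31 + 11 D{\left(-3 \right)}\right) = 930 - \left(-31 + 11 \frac{2 \left(9 + 2 \left(-3\right)\right)}{3 \left(5 - 3\right)}\right) = 930 - \left(-31 + 11 \frac{2 \left(9 - 6\right)}{3 \cdot 2}\right) = 930 - \left(-31 + 11 \cdot \frac{2}{3} \cdot \frac{1}{2} \cdot 3\right) = 930 - \left(-31 + 11 \cdot 1\right) = 930 - \left(-31 + 11\right) = 930 - -20 = 930 + 20 = 950$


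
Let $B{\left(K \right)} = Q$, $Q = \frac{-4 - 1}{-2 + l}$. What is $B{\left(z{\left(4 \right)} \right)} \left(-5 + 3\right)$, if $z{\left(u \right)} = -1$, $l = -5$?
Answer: $- \frac{10}{7} \approx -1.4286$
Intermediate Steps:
$Q = \frac{5}{7}$ ($Q = \frac{-4 - 1}{-2 - 5} = - \frac{5}{-7} = \left(-5\right) \left(- \frac{1}{7}\right) = \frac{5}{7} \approx 0.71429$)
$B{\left(K \right)} = \frac{5}{7}$
$B{\left(z{\left(4 \right)} \right)} \left(-5 + 3\right) = \frac{5 \left(-5 + 3\right)}{7} = \frac{5}{7} \left(-2\right) = - \frac{10}{7}$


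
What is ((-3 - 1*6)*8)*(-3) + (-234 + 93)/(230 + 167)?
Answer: 85611/397 ≈ 215.64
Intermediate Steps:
((-3 - 1*6)*8)*(-3) + (-234 + 93)/(230 + 167) = ((-3 - 6)*8)*(-3) - 141/397 = -9*8*(-3) - 141*1/397 = -72*(-3) - 141/397 = 216 - 141/397 = 85611/397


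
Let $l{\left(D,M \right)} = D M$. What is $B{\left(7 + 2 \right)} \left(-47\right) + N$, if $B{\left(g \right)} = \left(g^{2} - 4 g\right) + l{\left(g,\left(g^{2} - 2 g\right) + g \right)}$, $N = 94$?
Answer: $-32477$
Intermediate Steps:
$B{\left(g \right)} = g^{2} - 4 g + g \left(g^{2} - g\right)$ ($B{\left(g \right)} = \left(g^{2} - 4 g\right) + g \left(\left(g^{2} - 2 g\right) + g\right) = \left(g^{2} - 4 g\right) + g \left(g^{2} - g\right) = g^{2} - 4 g + g \left(g^{2} - g\right)$)
$B{\left(7 + 2 \right)} \left(-47\right) + N = \left(7 + 2\right) \left(-4 + \left(7 + 2\right)^{2}\right) \left(-47\right) + 94 = 9 \left(-4 + 9^{2}\right) \left(-47\right) + 94 = 9 \left(-4 + 81\right) \left(-47\right) + 94 = 9 \cdot 77 \left(-47\right) + 94 = 693 \left(-47\right) + 94 = -32571 + 94 = -32477$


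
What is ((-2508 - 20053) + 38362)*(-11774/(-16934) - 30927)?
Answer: -4137539600622/8467 ≈ -4.8867e+8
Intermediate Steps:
((-2508 - 20053) + 38362)*(-11774/(-16934) - 30927) = (-22561 + 38362)*(-11774*(-1/16934) - 30927) = 15801*(5887/8467 - 30927) = 15801*(-261853022/8467) = -4137539600622/8467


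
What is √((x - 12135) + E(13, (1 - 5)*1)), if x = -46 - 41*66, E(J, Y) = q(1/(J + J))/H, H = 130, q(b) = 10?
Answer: I*√2515890/13 ≈ 122.01*I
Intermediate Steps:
E(J, Y) = 1/13 (E(J, Y) = 10/130 = 10*(1/130) = 1/13)
x = -2752 (x = -46 - 2706 = -2752)
√((x - 12135) + E(13, (1 - 5)*1)) = √((-2752 - 12135) + 1/13) = √(-14887 + 1/13) = √(-193530/13) = I*√2515890/13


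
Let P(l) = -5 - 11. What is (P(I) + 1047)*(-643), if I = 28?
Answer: -662933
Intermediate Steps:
P(l) = -16
(P(I) + 1047)*(-643) = (-16 + 1047)*(-643) = 1031*(-643) = -662933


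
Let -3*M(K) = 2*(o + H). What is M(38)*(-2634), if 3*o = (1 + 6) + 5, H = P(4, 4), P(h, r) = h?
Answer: 14048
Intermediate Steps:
H = 4
o = 4 (o = ((1 + 6) + 5)/3 = (7 + 5)/3 = (⅓)*12 = 4)
M(K) = -16/3 (M(K) = -2*(4 + 4)/3 = -2*8/3 = -⅓*16 = -16/3)
M(38)*(-2634) = -16/3*(-2634) = 14048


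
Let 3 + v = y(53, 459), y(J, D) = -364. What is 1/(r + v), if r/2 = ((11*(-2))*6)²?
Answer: 1/34481 ≈ 2.9001e-5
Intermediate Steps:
v = -367 (v = -3 - 364 = -367)
r = 34848 (r = 2*((11*(-2))*6)² = 2*(-22*6)² = 2*(-132)² = 2*17424 = 34848)
1/(r + v) = 1/(34848 - 367) = 1/34481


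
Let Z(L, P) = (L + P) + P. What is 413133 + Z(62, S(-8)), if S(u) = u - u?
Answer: 413195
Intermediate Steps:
S(u) = 0
Z(L, P) = L + 2*P
413133 + Z(62, S(-8)) = 413133 + (62 + 2*0) = 413133 + (62 + 0) = 413133 + 62 = 413195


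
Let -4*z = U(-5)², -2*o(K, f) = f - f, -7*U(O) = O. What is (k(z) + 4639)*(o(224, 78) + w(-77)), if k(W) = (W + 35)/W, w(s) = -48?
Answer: -1047744/5 ≈ -2.0955e+5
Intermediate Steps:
U(O) = -O/7
o(K, f) = 0 (o(K, f) = -(f - f)/2 = -½*0 = 0)
z = -25/196 (z = -(-⅐*(-5))²/4 = -(5/7)²/4 = -¼*25/49 = -25/196 ≈ -0.12755)
k(W) = (35 + W)/W
(k(z) + 4639)*(o(224, 78) + w(-77)) = ((35 - 25/196)/(-25/196) + 4639)*(0 - 48) = (-196/25*6835/196 + 4639)*(-48) = (-1367/5 + 4639)*(-48) = (21828/5)*(-48) = -1047744/5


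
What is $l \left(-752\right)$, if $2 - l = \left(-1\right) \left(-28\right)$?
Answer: $19552$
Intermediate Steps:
$l = -26$ ($l = 2 - \left(-1\right) \left(-28\right) = 2 - 28 = -26$)
$l \left(-752\right) = \left(-26\right) \left(-752\right) = 19552$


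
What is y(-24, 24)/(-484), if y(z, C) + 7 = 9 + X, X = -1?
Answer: -1/484 ≈ -0.0020661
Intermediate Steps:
y(z, C) = 1 (y(z, C) = -7 + (9 - 1) = -7 + 8 = 1)
y(-24, 24)/(-484) = 1/(-484) = 1*(-1/484) = -1/484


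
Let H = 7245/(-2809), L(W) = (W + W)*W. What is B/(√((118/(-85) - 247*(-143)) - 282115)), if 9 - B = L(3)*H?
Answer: -51897*I*√445774170/9821016812 ≈ -0.11157*I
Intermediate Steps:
L(W) = 2*W² (L(W) = (2*W)*W = 2*W²)
H = -7245/2809 (H = 7245*(-1/2809) = -7245/2809 ≈ -2.5792)
B = 155691/2809 (B = 9 - 2*3²*(-7245)/2809 = 9 - 2*9*(-7245)/2809 = 9 - 18*(-7245)/2809 = 9 - 1*(-130410/2809) = 9 + 130410/2809 = 155691/2809 ≈ 55.426)
B/(√((118/(-85) - 247*(-143)) - 282115)) = 155691/(2809*(√((118/(-85) - 247*(-143)) - 282115))) = 155691/(2809*(√((118*(-1/85) + 35321) - 282115))) = 155691/(2809*(√((-118/85 + 35321) - 282115))) = 155691/(2809*(√(3002167/85 - 282115))) = 155691/(2809*(√(-20977608/85))) = 155691/(2809*((2*I*√445774170/85))) = 155691*(-I*√445774170/10488804)/2809 = -51897*I*√445774170/9821016812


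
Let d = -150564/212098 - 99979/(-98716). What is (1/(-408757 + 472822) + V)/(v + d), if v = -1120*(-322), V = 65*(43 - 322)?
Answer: -12162770636986119016/241874016574710089235 ≈ -0.050286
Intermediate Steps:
V = -18135 (V = 65*(-279) = -18135)
v = 360640
d = 3171135059/10468733084 (d = -150564*1/212098 - 99979*(-1/98716) = -75282/106049 + 99979/98716 = 3171135059/10468733084 ≈ 0.30291)
(1/(-408757 + 472822) + V)/(v + d) = (1/(-408757 + 472822) - 18135)/(360640 + 3171135059/10468733084) = (1/64065 - 18135)/(3775447070548819/10468733084) = (1/64065 - 18135)*(10468733084/3775447070548819) = -1161818774/64065*10468733084/3775447070548819 = -12162770636986119016/241874016574710089235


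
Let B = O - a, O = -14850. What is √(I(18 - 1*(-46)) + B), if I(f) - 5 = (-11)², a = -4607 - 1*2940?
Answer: I*√7177 ≈ 84.717*I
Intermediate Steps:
a = -7547 (a = -4607 - 2940 = -7547)
I(f) = 126 (I(f) = 5 + (-11)² = 5 + 121 = 126)
B = -7303 (B = -14850 - 1*(-7547) = -14850 + 7547 = -7303)
√(I(18 - 1*(-46)) + B) = √(126 - 7303) = √(-7177) = I*√7177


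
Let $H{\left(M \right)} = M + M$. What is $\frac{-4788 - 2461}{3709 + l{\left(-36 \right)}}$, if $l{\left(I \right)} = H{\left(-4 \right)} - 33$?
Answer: $- \frac{7249}{3668} \approx -1.9763$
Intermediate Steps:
$H{\left(M \right)} = 2 M$
$l{\left(I \right)} = -41$ ($l{\left(I \right)} = 2 \left(-4\right) - 33 = -8 - 33 = -41$)
$\frac{-4788 - 2461}{3709 + l{\left(-36 \right)}} = \frac{-4788 - 2461}{3709 - 41} = - \frac{7249}{3668}$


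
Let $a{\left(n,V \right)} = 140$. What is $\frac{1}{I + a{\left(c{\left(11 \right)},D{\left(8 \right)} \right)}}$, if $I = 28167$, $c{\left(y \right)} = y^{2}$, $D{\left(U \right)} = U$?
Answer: $\frac{1}{28307} \approx 3.5327 \cdot 10^{-5}$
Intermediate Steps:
$\frac{1}{I + a{\left(c{\left(11 \right)},D{\left(8 \right)} \right)}} = \frac{1}{28167 + 140} = \frac{1}{28307}$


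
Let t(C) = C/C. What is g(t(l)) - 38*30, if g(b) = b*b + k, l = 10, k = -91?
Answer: -1230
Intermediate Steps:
t(C) = 1
g(b) = -91 + b² (g(b) = b*b - 91 = b² - 91 = -91 + b²)
g(t(l)) - 38*30 = (-91 + 1²) - 38*30 = (-91 + 1) - 1140 = -90 - 1140 = -1230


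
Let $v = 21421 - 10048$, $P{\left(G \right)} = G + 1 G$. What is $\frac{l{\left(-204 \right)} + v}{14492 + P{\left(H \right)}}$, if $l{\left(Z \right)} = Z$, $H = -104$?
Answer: $\frac{11169}{14284} \approx 0.78192$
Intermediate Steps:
$P{\left(G \right)} = 2 G$ ($P{\left(G \right)} = G + G = 2 G$)
$v = 11373$ ($v = 21421 - 10048 = 11373$)
$\frac{l{\left(-204 \right)} + v}{14492 + P{\left(H \right)}} = \frac{-204 + 11373}{14492 + 2 \left(-104\right)} = \frac{11169}{14492 - 208} = \frac{11169}{14284}$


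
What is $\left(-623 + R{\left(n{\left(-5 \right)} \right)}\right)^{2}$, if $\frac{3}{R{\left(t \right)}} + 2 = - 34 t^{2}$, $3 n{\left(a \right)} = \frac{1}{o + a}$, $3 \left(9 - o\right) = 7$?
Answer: $\frac{305165961}{784} \approx 3.8924 \cdot 10^{5}$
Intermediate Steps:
$o = \frac{20}{3}$ ($o = 9 - \frac{7}{3} = \frac{20}{3} \approx 6.6667$)
$n{\left(a \right)} = \frac{1}{3 \left(\frac{20}{3} + a\right)}$
$R{\left(t \right)} = \frac{3}{-2 - 34 t^{2}}$
$\left(-623 + R{\left(n{\left(-5 \right)} \right)}\right)^{2} = \left(-623 - \frac{3}{2 + 34 \left(\frac{1}{20 + 3 \left(-5\right)}\right)^{2}}\right)^{2} = \left(-623 - \frac{3}{2 + 34 \left(\frac{1}{20 - 15}\right)^{2}}\right)^{2} = \left(-623 - \frac{3}{2 + 34 \left(\frac{1}{5}\right)^{2}}\right)^{2} = \left(-623 - \frac{3}{2 + \frac{34}{25}}\right)^{2} = \left(-623 - \frac{3}{\frac{84}{25}}\right)^{2} = \left(-623 - \frac{25}{28}\right)^{2} = \left(- \frac{17469}{28}\right)^{2} = \frac{305165961}{784}$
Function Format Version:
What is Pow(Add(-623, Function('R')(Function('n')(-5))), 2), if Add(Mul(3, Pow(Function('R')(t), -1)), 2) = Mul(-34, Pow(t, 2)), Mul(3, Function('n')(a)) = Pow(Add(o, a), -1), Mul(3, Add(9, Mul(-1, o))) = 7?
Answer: Rational(305165961, 784) ≈ 3.8924e+5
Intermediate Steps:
o = Rational(20, 3) (o = Add(9, Mul(Rational(-1, 3), 7)) = Add(9, Rational(-7, 3)) = Rational(20, 3) ≈ 6.6667)
Function('n')(a) = Mul(Rational(1, 3), Pow(Add(Rational(20, 3), a), -1))
Function('R')(t) = Mul(3, Pow(Add(-2, Mul(-34, Pow(t, 2))), -1))
Pow(Add(-623, Function('R')(Function('n')(-5))), 2) = Pow(Add(-623, Mul(-3, Pow(Add(2, Mul(34, Pow(Pow(Add(20, Mul(3, -5)), -1), 2))), -1))), 2) = Pow(Add(-623, Mul(-3, Pow(Add(2, Mul(34, Pow(Pow(Add(20, -15), -1), 2))), -1))), 2) = Pow(Add(-623, Mul(-3, Pow(Add(2, Mul(34, Pow(Pow(5, -1), 2))), -1))), 2) = Pow(Add(-623, Mul(-3, Pow(Add(2, Mul(34, Pow(Rational(1, 5), 2))), -1))), 2) = Pow(Add(-623, Mul(-3, Pow(Add(2, Mul(34, Rational(1, 25))), -1))), 2) = Pow(Add(-623, Mul(-3, Pow(Add(2, Rational(34, 25)), -1))), 2) = Pow(Add(-623, Mul(-3, Pow(Rational(84, 25), -1))), 2) = Pow(Add(-623, Mul(-3, Rational(25, 84))), 2) = Pow(Add(-623, Rational(-25, 28)), 2) = Pow(Rational(-17469, 28), 2) = Rational(305165961, 784)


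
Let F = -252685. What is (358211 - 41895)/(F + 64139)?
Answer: -158158/94273 ≈ -1.6777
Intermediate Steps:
(358211 - 41895)/(F + 64139) = (358211 - 41895)/(-252685 + 64139) = 316316/(-188546) = 316316*(-1/188546) = -158158/94273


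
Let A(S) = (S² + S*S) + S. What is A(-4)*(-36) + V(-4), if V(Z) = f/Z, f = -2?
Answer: -2015/2 ≈ -1007.5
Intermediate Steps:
V(Z) = -2/Z
A(S) = S + 2*S² (A(S) = (S² + S²) + S = 2*S² + S = S + 2*S²)
A(-4)*(-36) + V(-4) = -4*(1 + 2*(-4))*(-36) - 2/(-4) = -4*(1 - 8)*(-36) - 2*(-¼) = -4*(-7)*(-36) + ½ = 28*(-36) + ½ = -1008 + ½ = -2015/2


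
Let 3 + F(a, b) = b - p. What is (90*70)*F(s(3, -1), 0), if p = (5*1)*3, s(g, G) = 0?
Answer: -113400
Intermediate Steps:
p = 15 (p = 5*3 = 15)
F(a, b) = -18 + b (F(a, b) = -3 + (b - 1*15) = -3 + (b - 15) = -3 + (-15 + b) = -18 + b)
(90*70)*F(s(3, -1), 0) = (90*70)*(-18 + 0) = 6300*(-18) = -113400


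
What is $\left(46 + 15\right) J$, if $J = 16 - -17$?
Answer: $2013$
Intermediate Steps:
$J = 33$ ($J = 16 + 17 = 33$)
$\left(46 + 15\right) J = \left(46 + 15\right) 33 = 61 \cdot 33 = 2013$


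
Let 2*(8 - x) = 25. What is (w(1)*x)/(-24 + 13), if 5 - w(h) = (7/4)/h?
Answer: 117/88 ≈ 1.3295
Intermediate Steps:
w(h) = 5 - 7/(4*h) (w(h) = 5 - 7/4/h = 5 - 7*(¼)/h = 5 - 7/(4*h))
x = -9/2 (x = 8 - ½*25 = 8 - 25/2 = -9/2 ≈ -4.5000)
(w(1)*x)/(-24 + 13) = ((5 - 7/4/1)*(-9/2))/(-24 + 13) = ((5 - 7/4*1)*(-9/2))/(-11) = ((5 - 7/4)*(-9/2))*(-1/11) = ((13/4)*(-9/2))*(-1/11) = -117/8*(-1/11) = 117/88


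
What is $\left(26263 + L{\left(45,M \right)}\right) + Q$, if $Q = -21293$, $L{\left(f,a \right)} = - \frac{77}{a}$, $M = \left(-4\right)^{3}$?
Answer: $\frac{318157}{64} \approx 4971.2$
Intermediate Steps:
$M = -64$
$\left(26263 + L{\left(45,M \right)}\right) + Q = \left(26263 - \frac{77}{-64}\right) - 21293 = \left(26263 - - \frac{77}{64}\right) - 21293 = \left(26263 + \frac{77}{64}\right) - 21293 = \frac{1680909}{64} - 21293 = \frac{318157}{64}$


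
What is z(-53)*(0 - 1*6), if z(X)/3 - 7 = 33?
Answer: -720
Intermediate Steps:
z(X) = 120 (z(X) = 21 + 3*33 = 21 + 99 = 120)
z(-53)*(0 - 1*6) = 120*(0 - 1*6) = 120*(0 - 6) = 120*(-6) = -720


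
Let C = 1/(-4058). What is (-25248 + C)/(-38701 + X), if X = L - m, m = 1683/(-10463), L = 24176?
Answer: 1072001156255/616708024736 ≈ 1.7383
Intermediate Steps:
C = -1/4058 ≈ -0.00024643
m = -1683/10463 (m = 1683*(-1/10463) = -1683/10463 ≈ -0.16085)
X = 252955171/10463 (X = 24176 - 1*(-1683/10463) = 24176 + 1683/10463 = 252955171/10463 ≈ 24176.)
(-25248 + C)/(-38701 + X) = (-25248 - 1/4058)/(-38701 + 252955171/10463) = -102456385/(4058*(-151973392/10463)) = -102456385/4058*(-10463/151973392) = 1072001156255/616708024736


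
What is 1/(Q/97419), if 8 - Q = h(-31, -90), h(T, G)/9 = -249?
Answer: 97419/2249 ≈ 43.317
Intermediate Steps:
h(T, G) = -2241 (h(T, G) = 9*(-249) = -2241)
Q = 2249 (Q = 8 - 1*(-2241) = 8 + 2241 = 2249)
1/(Q/97419) = 1/(2249/97419) = 97419/2249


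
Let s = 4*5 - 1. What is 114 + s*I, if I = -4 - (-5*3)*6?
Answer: 1748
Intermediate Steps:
s = 19 (s = 20 - 1 = 19)
I = 86 (I = -4 - (-15)*6 = -4 - 1*(-90) = -4 + 90 = 86)
114 + s*I = 114 + 19*86 = 114 + 1634 = 1748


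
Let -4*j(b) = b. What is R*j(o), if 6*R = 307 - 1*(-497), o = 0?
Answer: 0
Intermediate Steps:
j(b) = -b/4
R = 134 (R = (307 - 1*(-497))/6 = (307 + 497)/6 = (1/6)*804 = 134)
R*j(o) = 134*(-1/4*0) = 134*0 = 0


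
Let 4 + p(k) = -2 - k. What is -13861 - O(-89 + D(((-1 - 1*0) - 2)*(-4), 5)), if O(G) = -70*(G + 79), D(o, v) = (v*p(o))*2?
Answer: -27161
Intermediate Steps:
p(k) = -6 - k (p(k) = -4 + (-2 - k) = -6 - k)
D(o, v) = 2*v*(-6 - o) (D(o, v) = (v*(-6 - o))*2 = 2*v*(-6 - o))
O(G) = -5530 - 70*G (O(G) = -70*(79 + G) = -5530 - 70*G)
-13861 - O(-89 + D(((-1 - 1*0) - 2)*(-4), 5)) = -13861 - (-5530 - 70*(-89 - 2*5*(6 + ((-1 - 1*0) - 2)*(-4)))) = -13861 - (-5530 - 70*(-89 - 2*5*(6 + ((-1 + 0) - 2)*(-4)))) = -13861 - (-5530 - 70*(-89 - 2*5*(6 + (-1 - 2)*(-4)))) = -13861 - (-5530 - 70*(-89 - 2*5*(6 - 3*(-4)))) = -13861 - (-5530 - 70*(-89 - 2*5*(6 + 12))) = -13861 - (-5530 - 70*(-89 - 2*5*18)) = -13861 - (-5530 - 70*(-89 - 180)) = -13861 - (-5530 - 70*(-269)) = -13861 - (-5530 + 18830) = -13861 - 1*13300 = -13861 - 13300 = -27161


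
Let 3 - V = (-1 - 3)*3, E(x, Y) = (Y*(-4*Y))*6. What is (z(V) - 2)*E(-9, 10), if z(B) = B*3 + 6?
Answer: -117600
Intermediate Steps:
E(x, Y) = -24*Y² (E(x, Y) = -4*Y²*6 = -24*Y²)
V = 15 (V = 3 - (-1 - 3)*3 = 3 - (-4)*3 = 3 - 1*(-12) = 3 + 12 = 15)
z(B) = 6 + 3*B (z(B) = 3*B + 6 = 6 + 3*B)
(z(V) - 2)*E(-9, 10) = ((6 + 3*15) - 2)*(-24*10²) = ((6 + 45) - 2)*(-24*100) = (51 - 2)*(-2400) = 49*(-2400) = -117600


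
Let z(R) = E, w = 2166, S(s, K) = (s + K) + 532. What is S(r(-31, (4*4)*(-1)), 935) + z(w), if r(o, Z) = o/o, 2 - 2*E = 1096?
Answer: 921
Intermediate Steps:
E = -547 (E = 1 - ½*1096 = 1 - 548 = -547)
r(o, Z) = 1
S(s, K) = 532 + K + s (S(s, K) = (K + s) + 532 = 532 + K + s)
z(R) = -547
S(r(-31, (4*4)*(-1)), 935) + z(w) = (532 + 935 + 1) - 547 = 1468 - 547 = 921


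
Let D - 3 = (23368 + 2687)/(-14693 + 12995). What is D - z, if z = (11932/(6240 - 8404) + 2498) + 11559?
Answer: -4306429331/306206 ≈ -14064.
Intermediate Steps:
z = 7601854/541 (z = (11932/(-2164) + 2498) + 11559 = (11932*(-1/2164) + 2498) + 11559 = (-2983/541 + 2498) + 11559 = 1348435/541 + 11559 = 7601854/541 ≈ 14051.)
D = -6987/566 (D = 3 + (23368 + 2687)/(-14693 + 12995) = 3 + 26055/(-1698) = 3 + 26055*(-1/1698) = 3 - 8685/566 = -6987/566 ≈ -12.345)
D - z = -6987/566 - 1*7601854/541 = -6987/566 - 7601854/541 = -4306429331/306206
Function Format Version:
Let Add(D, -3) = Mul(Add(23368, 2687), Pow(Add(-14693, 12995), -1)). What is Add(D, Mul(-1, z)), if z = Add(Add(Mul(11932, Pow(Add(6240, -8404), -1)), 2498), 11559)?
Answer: Rational(-4306429331, 306206) ≈ -14064.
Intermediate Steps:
z = Rational(7601854, 541) (z = Add(Add(Mul(11932, Pow(-2164, -1)), 2498), 11559) = Add(Add(Mul(11932, Rational(-1, 2164)), 2498), 11559) = Add(Add(Rational(-2983, 541), 2498), 11559) = Add(Rational(1348435, 541), 11559) = Rational(7601854, 541) ≈ 14051.)
D = Rational(-6987, 566) (D = Add(3, Mul(Add(23368, 2687), Pow(Add(-14693, 12995), -1))) = Add(3, Mul(26055, Pow(-1698, -1))) = Add(3, Mul(26055, Rational(-1, 1698))) = Add(3, Rational(-8685, 566)) = Rational(-6987, 566) ≈ -12.345)
Add(D, Mul(-1, z)) = Add(Rational(-6987, 566), Mul(-1, Rational(7601854, 541))) = Add(Rational(-6987, 566), Rational(-7601854, 541)) = Rational(-4306429331, 306206)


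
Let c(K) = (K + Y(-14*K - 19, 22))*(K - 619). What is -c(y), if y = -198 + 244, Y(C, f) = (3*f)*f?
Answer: 858354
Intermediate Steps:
Y(C, f) = 3*f**2
y = 46
c(K) = (-619 + K)*(1452 + K) (c(K) = (K + 3*22**2)*(K - 619) = (K + 3*484)*(-619 + K) = (K + 1452)*(-619 + K) = (1452 + K)*(-619 + K) = (-619 + K)*(1452 + K))
-c(y) = -(-898788 + 46**2 + 833*46) = -(-898788 + 2116 + 38318) = -1*(-858354) = 858354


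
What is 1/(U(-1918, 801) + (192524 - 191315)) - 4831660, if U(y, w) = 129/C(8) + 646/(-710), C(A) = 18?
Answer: -12506737412890/2588497 ≈ -4.8317e+6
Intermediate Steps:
U(y, w) = 13327/2130 (U(y, w) = 129/18 + 646/(-710) = 129*(1/18) + 646*(-1/710) = 43/6 - 323/355 = 13327/2130)
1/(U(-1918, 801) + (192524 - 191315)) - 4831660 = 1/(13327/2130 + (192524 - 191315)) - 4831660 = 1/(13327/2130 + 1209) - 4831660 = 1/(2588497/2130) - 4831660 = 2130/2588497 - 4831660 = -12506737412890/2588497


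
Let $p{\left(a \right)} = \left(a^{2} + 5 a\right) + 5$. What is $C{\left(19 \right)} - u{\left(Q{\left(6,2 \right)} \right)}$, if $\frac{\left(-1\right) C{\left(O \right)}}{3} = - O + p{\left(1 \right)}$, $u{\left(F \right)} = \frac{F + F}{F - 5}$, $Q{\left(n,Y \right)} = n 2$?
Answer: $\frac{144}{7} \approx 20.571$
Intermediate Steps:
$p{\left(a \right)} = 5 + a^{2} + 5 a$
$Q{\left(n,Y \right)} = 2 n$
$u{\left(F \right)} = \frac{2 F}{-5 + F}$
$C{\left(O \right)} = -33 + 3 O$ ($C{\left(O \right)} = - 3 \left(- O + \left(5 + 1^{2} + 5 \cdot 1\right)\right) = - 3 \left(- O + \left(5 + 1 + 5\right)\right) = - 3 \left(- O + 11\right) = - 3 \left(11 - O\right) = -33 + 3 O$)
$C{\left(19 \right)} - u{\left(Q{\left(6,2 \right)} \right)} = \left(-33 + 3 \cdot 19\right) - \frac{2 \cdot 2 \cdot 6}{-5 + 2 \cdot 6} = \left(-33 + 57\right) - 2 \cdot 12 \frac{1}{-5 + 12} = 24 - 2 \cdot 12 \cdot \frac{1}{7} = 24 - \frac{24}{7} = \frac{144}{7}$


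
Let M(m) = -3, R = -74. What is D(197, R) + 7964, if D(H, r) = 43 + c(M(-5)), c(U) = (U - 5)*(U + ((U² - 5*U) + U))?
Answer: 7863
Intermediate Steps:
c(U) = (-5 + U)*(U² - 3*U) (c(U) = (-5 + U)*(U + (U² - 4*U)) = (-5 + U)*(U² - 3*U))
D(H, r) = -101 (D(H, r) = 43 - 3*(15 + (-3)² - 8*(-3)) = 43 - 3*(15 + 9 + 24) = 43 - 3*48 = 43 - 144 = -101)
D(197, R) + 7964 = -101 + 7964 = 7863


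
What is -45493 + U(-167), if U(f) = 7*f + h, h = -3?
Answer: -46665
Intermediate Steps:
U(f) = -3 + 7*f (U(f) = 7*f - 3 = -3 + 7*f)
-45493 + U(-167) = -45493 + (-3 + 7*(-167)) = -45493 + (-3 - 1169) = -45493 - 1172 = -46665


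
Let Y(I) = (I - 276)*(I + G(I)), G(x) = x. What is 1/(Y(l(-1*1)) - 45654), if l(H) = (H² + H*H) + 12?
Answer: -1/52990 ≈ -1.8871e-5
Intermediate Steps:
l(H) = 12 + 2*H² (l(H) = (H² + H²) + 12 = 2*H² + 12 = 12 + 2*H²)
Y(I) = 2*I*(-276 + I) (Y(I) = (I - 276)*(I + I) = (-276 + I)*(2*I) = 2*I*(-276 + I))
1/(Y(l(-1*1)) - 45654) = 1/(2*(12 + 2*(-1*1)²)*(-276 + (12 + 2*(-1*1)²)) - 45654) = 1/(2*(12 + 2*(-1)²)*(-276 + (12 + 2*(-1)²)) - 45654) = 1/(2*(12 + 2*1)*(-276 + (12 + 2*1)) - 45654) = 1/(2*(12 + 2)*(-276 + (12 + 2)) - 45654) = 1/(2*14*(-276 + 14) - 45654) = 1/(2*14*(-262) - 45654) = 1/(-7336 - 45654) = 1/(-52990) = -1/52990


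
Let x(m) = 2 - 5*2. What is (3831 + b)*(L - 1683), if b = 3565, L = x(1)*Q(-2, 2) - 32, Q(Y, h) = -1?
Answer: -12624972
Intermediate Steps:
x(m) = -8 (x(m) = 2 - 10 = -8)
L = -24 (L = -8*(-1) - 32 = 8 - 32 = -24)
(3831 + b)*(L - 1683) = (3831 + 3565)*(-24 - 1683) = 7396*(-1707) = -12624972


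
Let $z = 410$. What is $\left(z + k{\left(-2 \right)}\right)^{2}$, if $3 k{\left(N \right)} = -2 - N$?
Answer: $168100$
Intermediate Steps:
$k{\left(N \right)} = - \frac{2}{3} - \frac{N}{3}$ ($k{\left(N \right)} = \frac{-2 - N}{3} = - \frac{2}{3} - \frac{N}{3}$)
$\left(z + k{\left(-2 \right)}\right)^{2} = \left(410 - 0\right)^{2} = \left(410 + \left(- \frac{2}{3} + \frac{2}{3}\right)\right)^{2} = \left(410 + 0\right)^{2} = 410^{2} = 168100$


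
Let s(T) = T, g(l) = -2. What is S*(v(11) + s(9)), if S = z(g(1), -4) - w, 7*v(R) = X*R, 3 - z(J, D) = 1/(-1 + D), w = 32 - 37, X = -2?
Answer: 1681/35 ≈ 48.029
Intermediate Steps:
w = -5
z(J, D) = 3 - 1/(-1 + D)
v(R) = -2*R/7 (v(R) = (-2*R)/7 = -2*R/7)
S = 41/5 (S = (-4 + 3*(-4))/(-1 - 4) - 1*(-5) = (-4 - 12)/(-5) + 5 = -⅕*(-16) + 5 = 16/5 + 5 = 41/5 ≈ 8.2000)
S*(v(11) + s(9)) = 41*(-2/7*11 + 9)/5 = 41*(-22/7 + 9)/5 = (41/5)*(41/7) = 1681/35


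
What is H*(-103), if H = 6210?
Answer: -639630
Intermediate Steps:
H*(-103) = 6210*(-103) = -639630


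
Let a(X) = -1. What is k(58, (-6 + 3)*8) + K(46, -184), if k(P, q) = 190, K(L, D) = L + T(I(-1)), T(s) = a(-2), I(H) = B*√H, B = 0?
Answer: 235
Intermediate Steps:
I(H) = 0 (I(H) = 0*√H = 0)
T(s) = -1
K(L, D) = -1 + L (K(L, D) = L - 1 = -1 + L)
k(58, (-6 + 3)*8) + K(46, -184) = 190 + (-1 + 46) = 190 + 45 = 235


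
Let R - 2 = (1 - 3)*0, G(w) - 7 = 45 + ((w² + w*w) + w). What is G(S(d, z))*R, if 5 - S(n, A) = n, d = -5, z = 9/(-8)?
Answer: 524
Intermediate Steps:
z = -9/8 (z = 9*(-⅛) = -9/8 ≈ -1.1250)
S(n, A) = 5 - n
G(w) = 52 + w + 2*w² (G(w) = 7 + (45 + ((w² + w*w) + w)) = 7 + (45 + ((w² + w²) + w)) = 7 + (45 + (2*w² + w)) = 7 + (45 + (w + 2*w²)) = 7 + (45 + w + 2*w²) = 52 + w + 2*w²)
R = 2 (R = 2 + (1 - 3)*0 = 2 - 2*0 = 2 + 0 = 2)
G(S(d, z))*R = (52 + (5 - 1*(-5)) + 2*(5 - 1*(-5))²)*2 = (52 + (5 + 5) + 2*(5 + 5)²)*2 = (52 + 10 + 2*10²)*2 = (52 + 10 + 2*100)*2 = (52 + 10 + 200)*2 = 262*2 = 524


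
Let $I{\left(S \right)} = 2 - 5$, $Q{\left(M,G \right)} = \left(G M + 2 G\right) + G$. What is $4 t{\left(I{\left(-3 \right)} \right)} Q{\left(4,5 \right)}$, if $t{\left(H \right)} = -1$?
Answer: $-140$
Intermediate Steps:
$Q{\left(M,G \right)} = 3 G + G M$ ($Q{\left(M,G \right)} = \left(2 G + G M\right) + G = 3 G + G M$)
$I{\left(S \right)} = -3$
$4 t{\left(I{\left(-3 \right)} \right)} Q{\left(4,5 \right)} = 4 \left(-1\right) 5 \left(3 + 4\right) = - 4 \cdot 5 \cdot 7 = \left(-4\right) 35 = -140$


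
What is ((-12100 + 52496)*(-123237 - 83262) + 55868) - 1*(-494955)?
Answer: -8341182781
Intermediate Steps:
((-12100 + 52496)*(-123237 - 83262) + 55868) - 1*(-494955) = (40396*(-206499) + 55868) + 494955 = (-8341733604 + 55868) + 494955 = -8341677736 + 494955 = -8341182781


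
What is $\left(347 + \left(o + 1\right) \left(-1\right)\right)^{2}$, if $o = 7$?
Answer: $114921$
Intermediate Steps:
$\left(347 + \left(o + 1\right) \left(-1\right)\right)^{2} = \left(347 + \left(7 + 1\right) \left(-1\right)\right)^{2} = \left(347 + 8 \left(-1\right)\right)^{2} = \left(347 - 8\right)^{2} = 339^{2} = 114921$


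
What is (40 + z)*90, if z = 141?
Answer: 16290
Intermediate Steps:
(40 + z)*90 = (40 + 141)*90 = 181*90 = 16290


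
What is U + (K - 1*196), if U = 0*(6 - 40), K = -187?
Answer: -383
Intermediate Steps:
U = 0 (U = 0*(-34) = 0)
U + (K - 1*196) = 0 + (-187 - 1*196) = 0 + (-187 - 196) = 0 - 383 = -383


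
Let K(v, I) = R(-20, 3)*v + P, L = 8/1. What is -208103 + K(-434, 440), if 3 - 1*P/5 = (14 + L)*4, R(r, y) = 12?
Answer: -213736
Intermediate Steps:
L = 8 (L = 8*1 = 8)
P = -425 (P = 15 - 5*(14 + 8)*4 = 15 - 110*4 = 15 - 5*88 = 15 - 440 = -425)
K(v, I) = -425 + 12*v (K(v, I) = 12*v - 425 = -425 + 12*v)
-208103 + K(-434, 440) = -208103 + (-425 + 12*(-434)) = -208103 + (-425 - 5208) = -208103 - 5633 = -213736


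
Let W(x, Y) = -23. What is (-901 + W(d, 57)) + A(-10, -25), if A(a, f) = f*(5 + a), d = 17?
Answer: -799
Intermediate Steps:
(-901 + W(d, 57)) + A(-10, -25) = (-901 - 23) - 25*(5 - 10) = -924 - 25*(-5) = -924 + 125 = -799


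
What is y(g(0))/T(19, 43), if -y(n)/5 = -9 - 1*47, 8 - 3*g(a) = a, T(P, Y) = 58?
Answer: 140/29 ≈ 4.8276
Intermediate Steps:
g(a) = 8/3 - a/3
y(n) = 280 (y(n) = -5*(-9 - 1*47) = -5*(-9 - 47) = -5*(-56) = 280)
y(g(0))/T(19, 43) = 280/58 = 280*(1/58) = 140/29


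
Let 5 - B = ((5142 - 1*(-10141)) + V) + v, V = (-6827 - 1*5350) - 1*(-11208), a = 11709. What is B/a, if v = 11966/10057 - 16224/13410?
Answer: -321628594937/263187818055 ≈ -1.2220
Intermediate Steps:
v = -450118/22477395 (v = 11966*(1/10057) - 16224*1/13410 = 11966/10057 - 2704/2235 = -450118/22477395 ≈ -0.020025)
V = -969 (V = (-6827 - 5350) + 11208 = -12177 + 11208 = -969)
B = -321628594937/22477395 (B = 5 - (((5142 - 1*(-10141)) - 969) - 450118/22477395) = 5 - (((5142 + 10141) - 969) - 450118/22477395) = 5 - ((15283 - 969) - 450118/22477395) = 5 - (14314 - 450118/22477395) = 5 - 1*321740981912/22477395 = 5 - 321740981912/22477395 = -321628594937/22477395 ≈ -14309.)
B/a = -321628594937/22477395/11709 = -321628594937/22477395*1/11709 = -321628594937/263187818055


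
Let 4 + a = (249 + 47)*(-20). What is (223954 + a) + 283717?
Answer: 501747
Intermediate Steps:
a = -5924 (a = -4 + (249 + 47)*(-20) = -4 + 296*(-20) = -4 - 5920 = -5924)
(223954 + a) + 283717 = (223954 - 5924) + 283717 = 218030 + 283717 = 501747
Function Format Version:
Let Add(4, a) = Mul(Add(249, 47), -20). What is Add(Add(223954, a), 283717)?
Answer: 501747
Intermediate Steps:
a = -5924 (a = Add(-4, Mul(Add(249, 47), -20)) = Add(-4, Mul(296, -20)) = Add(-4, -5920) = -5924)
Add(Add(223954, a), 283717) = Add(Add(223954, -5924), 283717) = Add(218030, 283717) = 501747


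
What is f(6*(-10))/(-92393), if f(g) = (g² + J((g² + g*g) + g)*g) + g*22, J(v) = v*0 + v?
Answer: 6360/1379 ≈ 4.6120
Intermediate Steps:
J(v) = v (J(v) = 0 + v = v)
f(g) = g² + 22*g + g*(g + 2*g²) (f(g) = (g² + ((g² + g*g) + g)*g) + g*22 = (g² + ((g² + g²) + g)*g) + 22*g = (g² + (2*g² + g)*g) + 22*g = (g² + (g + 2*g²)*g) + 22*g = (g² + g*(g + 2*g²)) + 22*g = g² + 22*g + g*(g + 2*g²))
f(6*(-10))/(-92393) = (2*(6*(-10))*(11 + 6*(-10) + (6*(-10))²))/(-92393) = (2*(-60)*(11 - 60 + (-60)²))*(-1/92393) = (2*(-60)*(11 - 60 + 3600))*(-1/92393) = (2*(-60)*3551)*(-1/92393) = -426120*(-1/92393) = 6360/1379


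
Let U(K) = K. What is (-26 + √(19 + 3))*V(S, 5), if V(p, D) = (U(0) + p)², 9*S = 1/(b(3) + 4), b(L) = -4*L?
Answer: -13/2592 + √22/5184 ≈ -0.0041106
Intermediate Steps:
S = -1/72 (S = 1/(9*(-4*3 + 4)) = 1/(9*(-12 + 4)) = (⅑)/(-8) = (⅑)*(-⅛) = -1/72 ≈ -0.013889)
V(p, D) = p² (V(p, D) = (0 + p)² = p²)
(-26 + √(19 + 3))*V(S, 5) = (-26 + √(19 + 3))*(-1/72)² = (-26 + √22)*(1/5184) = -13/2592 + √22/5184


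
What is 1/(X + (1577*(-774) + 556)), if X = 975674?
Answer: -1/244368 ≈ -4.0922e-6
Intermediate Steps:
1/(X + (1577*(-774) + 556)) = 1/(975674 + (1577*(-774) + 556)) = 1/(975674 + (-1220598 + 556)) = 1/(975674 - 1220042) = 1/(-244368) = -1/244368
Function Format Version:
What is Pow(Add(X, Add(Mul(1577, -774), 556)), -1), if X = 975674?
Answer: Rational(-1, 244368) ≈ -4.0922e-6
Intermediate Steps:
Pow(Add(X, Add(Mul(1577, -774), 556)), -1) = Pow(Add(975674, Add(Mul(1577, -774), 556)), -1) = Pow(Add(975674, Add(-1220598, 556)), -1) = Pow(Add(975674, -1220042), -1) = Pow(-244368, -1) = Rational(-1, 244368)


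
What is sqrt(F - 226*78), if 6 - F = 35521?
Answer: I*sqrt(53143) ≈ 230.53*I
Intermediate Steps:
F = -35515 (F = 6 - 1*35521 = 6 - 35521 = -35515)
sqrt(F - 226*78) = sqrt(-35515 - 226*78) = sqrt(-35515 - 17628) = sqrt(-53143) = I*sqrt(53143)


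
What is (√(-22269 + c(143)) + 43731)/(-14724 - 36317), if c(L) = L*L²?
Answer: -1017/1187 - √2901938/51041 ≈ -0.89016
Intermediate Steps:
c(L) = L³
(√(-22269 + c(143)) + 43731)/(-14724 - 36317) = (√(-22269 + 143³) + 43731)/(-14724 - 36317) = (√(-22269 + 2924207) + 43731)/(-51041) = (√2901938 + 43731)*(-1/51041) = (43731 + √2901938)*(-1/51041) = -1017/1187 - √2901938/51041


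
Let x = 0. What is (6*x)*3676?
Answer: 0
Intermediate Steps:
(6*x)*3676 = (6*0)*3676 = 0*3676 = 0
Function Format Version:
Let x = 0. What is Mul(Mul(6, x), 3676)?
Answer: 0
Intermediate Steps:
Mul(Mul(6, x), 3676) = Mul(Mul(6, 0), 3676) = Mul(0, 3676) = 0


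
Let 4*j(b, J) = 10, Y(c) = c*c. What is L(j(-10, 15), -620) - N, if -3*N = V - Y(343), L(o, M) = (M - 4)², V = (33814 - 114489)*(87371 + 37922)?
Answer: -3368987432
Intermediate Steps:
Y(c) = c²
j(b, J) = 5/2 (j(b, J) = (¼)*10 = 5/2)
V = -10108012775 (V = -80675*125293 = -10108012775)
L(o, M) = (-4 + M)²
N = 3369376808 (N = -(-10108012775 - 1*343²)/3 = -(-10108012775 - 1*117649)/3 = -(-10108012775 - 117649)/3 = -⅓*(-10108130424) = 3369376808)
L(j(-10, 15), -620) - N = (-4 - 620)² - 1*3369376808 = (-624)² - 3369376808 = 389376 - 3369376808 = -3368987432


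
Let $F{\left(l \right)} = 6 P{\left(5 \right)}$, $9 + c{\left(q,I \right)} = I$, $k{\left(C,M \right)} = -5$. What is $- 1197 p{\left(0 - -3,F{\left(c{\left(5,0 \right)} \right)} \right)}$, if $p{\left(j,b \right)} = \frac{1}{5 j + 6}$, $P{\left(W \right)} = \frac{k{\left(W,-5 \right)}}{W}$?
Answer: $-57$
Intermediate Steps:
$c{\left(q,I \right)} = -9 + I$
$P{\left(W \right)} = - \frac{5}{W}$
$F{\left(l \right)} = -6$ ($F{\left(l \right)} = 6 \left(- \frac{5}{5}\right) = 6 \left(\left(-5\right) \frac{1}{5}\right) = 6 \left(-1\right) = -6$)
$p{\left(j,b \right)} = \frac{1}{6 + 5 j}$
$- 1197 p{\left(0 - -3,F{\left(c{\left(5,0 \right)} \right)} \right)} = - \frac{1197}{6 + 5 \left(0 - -3\right)} = - \frac{1197}{6 + 5 \left(0 + 3\right)} = - \frac{1197}{6 + 5 \cdot 3} = - \frac{1197}{6 + 15} = - \frac{1197}{21} = \left(-1197\right) \frac{1}{21} = -57$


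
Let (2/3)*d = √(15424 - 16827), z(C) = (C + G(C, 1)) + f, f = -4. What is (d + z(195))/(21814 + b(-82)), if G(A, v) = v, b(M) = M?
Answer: 16/1811 + I*√1403/14488 ≈ 0.0088349 + 0.0025854*I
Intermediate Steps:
z(C) = -3 + C (z(C) = (C + 1) - 4 = (1 + C) - 4 = -3 + C)
d = 3*I*√1403/2 (d = 3*√(15424 - 16827)/2 = 3*√(-1403)/2 = 3*(I*√1403)/2 = 3*I*√1403/2 ≈ 56.185*I)
(d + z(195))/(21814 + b(-82)) = (3*I*√1403/2 + (-3 + 195))/(21814 - 82) = (3*I*√1403/2 + 192)/21732 = (192 + 3*I*√1403/2)*(1/21732) = 16/1811 + I*√1403/14488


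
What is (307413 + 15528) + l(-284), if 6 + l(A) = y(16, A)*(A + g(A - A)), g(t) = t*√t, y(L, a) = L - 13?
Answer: 322083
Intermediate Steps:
y(L, a) = -13 + L
g(t) = t^(3/2)
l(A) = -6 + 3*A (l(A) = -6 + (-13 + 16)*(A + (A - A)^(3/2)) = -6 + 3*(A + 0^(3/2)) = -6 + 3*(A + 0) = -6 + 3*A)
(307413 + 15528) + l(-284) = (307413 + 15528) + (-6 + 3*(-284)) = 322941 + (-6 - 852) = 322941 - 858 = 322083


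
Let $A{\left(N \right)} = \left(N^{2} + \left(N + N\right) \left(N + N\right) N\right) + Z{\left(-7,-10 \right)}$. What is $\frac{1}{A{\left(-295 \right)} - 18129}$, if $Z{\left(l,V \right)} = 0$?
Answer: $- \frac{1}{102620604} \approx -9.7446 \cdot 10^{-9}$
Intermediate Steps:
$A{\left(N \right)} = N^{2} + 4 N^{3}$ ($A{\left(N \right)} = \left(N^{2} + \left(N + N\right) \left(N + N\right) N\right) + 0 = \left(N^{2} + 2 N 2 N N\right) + 0 = \left(N^{2} + 4 N^{2} N\right) + 0 = \left(N^{2} + 4 N^{3}\right) + 0 = N^{2} + 4 N^{3}$)
$\frac{1}{A{\left(-295 \right)} - 18129} = \frac{1}{\left(-295\right)^{2} \left(1 + 4 \left(-295\right)\right) - 18129} = \frac{1}{87025 \left(1 - 1180\right) - 18129} = \frac{1}{87025 \left(-1179\right) - 18129} = \frac{1}{-102602475 - 18129} = \frac{1}{-102620604} = - \frac{1}{102620604}$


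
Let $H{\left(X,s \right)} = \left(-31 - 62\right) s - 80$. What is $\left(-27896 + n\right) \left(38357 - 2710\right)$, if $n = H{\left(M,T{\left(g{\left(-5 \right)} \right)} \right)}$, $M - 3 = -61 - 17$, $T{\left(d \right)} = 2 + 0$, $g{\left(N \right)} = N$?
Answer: $-1003890814$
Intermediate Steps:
$T{\left(d \right)} = 2$
$M = -75$ ($M = 3 - 78 = -75$)
$H{\left(X,s \right)} = -80 - 93 s$ ($H{\left(X,s \right)} = - 93 s - 80 = -80 - 93 s$)
$n = -266$ ($n = -80 - 186 = -266$)
$\left(-27896 + n\right) \left(38357 - 2710\right) = \left(-27896 - 266\right) \left(38357 - 2710\right) = \left(-28162\right) 35647 = -1003890814$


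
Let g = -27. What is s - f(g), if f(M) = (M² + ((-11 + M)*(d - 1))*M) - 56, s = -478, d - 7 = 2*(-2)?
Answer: -3203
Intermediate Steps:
d = 3 (d = 7 + 2*(-2) = 7 - 4 = 3)
f(M) = -56 + M² + M*(-22 + 2*M) (f(M) = (M² + ((-11 + M)*(3 - 1))*M) - 56 = (M² + ((-11 + M)*2)*M) - 56 = (M² + (-22 + 2*M)*M) - 56 = (M² + M*(-22 + 2*M)) - 56 = -56 + M² + M*(-22 + 2*M))
s - f(g) = -478 - (-56 - 22*(-27) + 3*(-27)²) = -478 - (-56 + 594 + 3*729) = -478 - (-56 + 594 + 2187) = -478 - 1*2725 = -478 - 2725 = -3203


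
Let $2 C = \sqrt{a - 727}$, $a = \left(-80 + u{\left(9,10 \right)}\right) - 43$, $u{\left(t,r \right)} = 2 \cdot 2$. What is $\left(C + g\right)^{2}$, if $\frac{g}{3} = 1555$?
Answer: $\frac{43524027}{2} + 13995 i \sqrt{94} \approx 2.1762 \cdot 10^{7} + 1.3569 \cdot 10^{5} i$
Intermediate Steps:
$g = 4665$ ($g = 3 \cdot 1555 = 4665$)
$u{\left(t,r \right)} = 4$
$a = -119$ ($a = \left(-80 + 4\right) - 43 = -76 - 43 = -119$)
$C = \frac{3 i \sqrt{94}}{2}$ ($C = \frac{\sqrt{-119 - 727}}{2} = \frac{\sqrt{-846}}{2} = \frac{3 i \sqrt{94}}{2} \approx 14.543 i$)
$\left(C + g\right)^{2} = \left(\frac{3 i \sqrt{94}}{2} + 4665\right)^{2} = \left(4665 + \frac{3 i \sqrt{94}}{2}\right)^{2}$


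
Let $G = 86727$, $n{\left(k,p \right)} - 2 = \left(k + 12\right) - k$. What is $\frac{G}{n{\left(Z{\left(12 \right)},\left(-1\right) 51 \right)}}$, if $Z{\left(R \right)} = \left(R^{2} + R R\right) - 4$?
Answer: $\frac{86727}{14} \approx 6194.8$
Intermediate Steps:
$Z{\left(R \right)} = -4 + 2 R^{2}$ ($Z{\left(R \right)} = \left(R^{2} + R^{2}\right) - 4 = 2 R^{2} - 4 = -4 + 2 R^{2}$)
$n{\left(k,p \right)} = 14$ ($n{\left(k,p \right)} = 2 + \left(\left(k + 12\right) - k\right) = 2 + \left(\left(12 + k\right) - k\right) = 2 + 12 = 14$)
$\frac{G}{n{\left(Z{\left(12 \right)},\left(-1\right) 51 \right)}} = \frac{86727}{14}$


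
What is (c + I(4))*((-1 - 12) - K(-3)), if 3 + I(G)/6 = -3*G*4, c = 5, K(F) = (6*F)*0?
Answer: 3913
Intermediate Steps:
K(F) = 0
I(G) = -18 - 72*G (I(G) = -18 + 6*(-3*G*4) = -18 + 6*(-12*G) = -18 - 72*G)
(c + I(4))*((-1 - 12) - K(-3)) = (5 + (-18 - 72*4))*((-1 - 12) - 1*0) = (5 + (-18 - 288))*(-13 + 0) = (5 - 306)*(-13) = -301*(-13) = 3913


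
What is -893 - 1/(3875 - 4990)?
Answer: -995694/1115 ≈ -893.00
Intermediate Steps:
-893 - 1/(3875 - 4990) = -893 - 1/(-1115) = -893 - 1*(-1/1115) = -893 + 1/1115 = -995694/1115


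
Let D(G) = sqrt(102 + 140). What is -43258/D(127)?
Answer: -21629*sqrt(2)/11 ≈ -2780.7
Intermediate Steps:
D(G) = 11*sqrt(2) (D(G) = sqrt(242) = 11*sqrt(2))
-43258/D(127) = -43258*sqrt(2)/22 = -21629*sqrt(2)/11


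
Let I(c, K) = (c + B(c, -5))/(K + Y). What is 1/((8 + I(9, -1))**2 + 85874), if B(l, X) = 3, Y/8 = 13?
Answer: 10609/911736162 ≈ 1.1636e-5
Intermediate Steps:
Y = 104 (Y = 8*13 = 104)
I(c, K) = (3 + c)/(104 + K) (I(c, K) = (c + 3)/(K + 104) = (3 + c)/(104 + K))
1/((8 + I(9, -1))**2 + 85874) = 1/((8 + (3 + 9)/(104 - 1))**2 + 85874) = 1/((8 + 12/103)**2 + 85874) = 1/((836/103)**2 + 85874) = 1/(698896/10609 + 85874) = 1/(911736162/10609) = 10609/911736162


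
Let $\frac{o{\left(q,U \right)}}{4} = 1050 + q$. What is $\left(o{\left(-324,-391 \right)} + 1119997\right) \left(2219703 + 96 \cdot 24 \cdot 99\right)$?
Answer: $2748635944899$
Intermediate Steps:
$o{\left(q,U \right)} = 4200 + 4 q$ ($o{\left(q,U \right)} = 4 \left(1050 + q\right) = 4200 + 4 q$)
$\left(o{\left(-324,-391 \right)} + 1119997\right) \left(2219703 + 96 \cdot 24 \cdot 99\right) = \left(\left(4200 + 4 \left(-324\right)\right) + 1119997\right) \left(2219703 + 96 \cdot 24 \cdot 99\right) = \left(\left(4200 - 1296\right) + 1119997\right) \left(2219703 + 2304 \cdot 99\right) = \left(2904 + 1119997\right) \left(2219703 + 228096\right) = 1122901 \cdot 2447799 = 2748635944899$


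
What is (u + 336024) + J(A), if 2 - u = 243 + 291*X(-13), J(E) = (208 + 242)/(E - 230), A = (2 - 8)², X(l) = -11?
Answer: 32881223/97 ≈ 3.3898e+5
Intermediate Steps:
A = 36 (A = (-6)² = 36)
J(E) = 450/(-230 + E)
u = 2960 (u = 2 - (243 + 291*(-11)) = 2 - (243 - 3201) = 2 - 1*(-2958) = 2 + 2958 = 2960)
(u + 336024) + J(A) = (2960 + 336024) + 450/(-230 + 36) = 338984 + 450/(-194) = 338984 + 450*(-1/194) = 338984 - 225/97 = 32881223/97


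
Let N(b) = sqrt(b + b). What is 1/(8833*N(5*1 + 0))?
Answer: sqrt(10)/88330 ≈ 3.5801e-5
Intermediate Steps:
N(b) = sqrt(2)*sqrt(b) (N(b) = sqrt(2*b) = sqrt(2)*sqrt(b))
1/(8833*N(5*1 + 0)) = 1/(8833*((sqrt(2)*sqrt(5*1 + 0)))) = 1/(8833*((sqrt(2)*sqrt(5 + 0)))) = 1/(8833*((sqrt(2)*sqrt(5)))) = 1/(8833*(sqrt(10))) = (sqrt(10)/10)/8833 = sqrt(10)/88330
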